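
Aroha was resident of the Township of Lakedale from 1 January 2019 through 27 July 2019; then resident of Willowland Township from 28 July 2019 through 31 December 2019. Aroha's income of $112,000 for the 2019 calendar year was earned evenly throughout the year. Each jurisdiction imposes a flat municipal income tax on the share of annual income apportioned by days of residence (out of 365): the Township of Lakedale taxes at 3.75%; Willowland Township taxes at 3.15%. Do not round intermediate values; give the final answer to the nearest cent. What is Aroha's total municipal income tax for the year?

The Township of Lakedale, 1 January – 27 July 2019: 208 days → $112,000 × 3.75% × 208/365 = $2,393.4247
Willowland Township, 28 July – 31 December 2019: 157 days → $112,000 × 3.15% × 157/365 = $1,517.5233
Total = $3,910.9479

$3,910.95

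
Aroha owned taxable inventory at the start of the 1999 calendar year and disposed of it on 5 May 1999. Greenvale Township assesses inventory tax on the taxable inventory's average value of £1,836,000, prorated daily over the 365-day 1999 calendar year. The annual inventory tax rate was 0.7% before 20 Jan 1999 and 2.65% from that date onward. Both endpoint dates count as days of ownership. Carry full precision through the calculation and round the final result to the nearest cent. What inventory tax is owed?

1 Jan – 19 Jan 1999: 19 days at 0.7% → £1,836,000 × 0.7% × 19/365 = £669.0082
20 Jan – 5 May 1999: 106 days at 2.65% → £1,836,000 × 2.65% × 106/365 = £14,129.6548
Total = £14,798.6630

£14,798.66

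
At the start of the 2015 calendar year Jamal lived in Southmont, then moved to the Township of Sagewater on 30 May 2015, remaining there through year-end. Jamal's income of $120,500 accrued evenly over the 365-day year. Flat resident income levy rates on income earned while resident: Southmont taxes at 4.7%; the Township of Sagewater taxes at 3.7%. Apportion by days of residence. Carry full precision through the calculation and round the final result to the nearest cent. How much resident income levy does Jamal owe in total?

Southmont, 1 January – 29 May 2015: 149 days → $120,500 × 4.7% × 149/365 = $2,311.9493
The Township of Sagewater, 30 May – 31 December 2015: 216 days → $120,500 × 3.7% × 216/365 = $2,638.4548
Total = $4,950.4041

$4,950.40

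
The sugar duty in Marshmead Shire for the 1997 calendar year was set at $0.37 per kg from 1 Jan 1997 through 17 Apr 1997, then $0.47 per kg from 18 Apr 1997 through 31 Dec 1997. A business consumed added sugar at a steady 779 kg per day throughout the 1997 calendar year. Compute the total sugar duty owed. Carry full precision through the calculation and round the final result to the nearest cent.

1 Jan – 17 Apr 1997: 107 days × 779 kg/day = 83,353 kg at $0.37/kg → $30,840.61
18 Apr – 31 Dec 1997: 258 days × 779 kg/day = 200,982 kg at $0.47/kg → $94,461.54

$125,302.15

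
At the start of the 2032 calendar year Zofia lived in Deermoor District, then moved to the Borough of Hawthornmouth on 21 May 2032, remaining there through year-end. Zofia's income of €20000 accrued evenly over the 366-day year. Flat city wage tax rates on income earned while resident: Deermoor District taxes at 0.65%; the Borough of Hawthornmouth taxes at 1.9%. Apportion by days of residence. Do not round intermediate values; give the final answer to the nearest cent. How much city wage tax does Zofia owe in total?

Deermoor District, 1 January – 20 May 2032: 141 days → €20000 × 0.65% × 141/366 = €50.0820
The Borough of Hawthornmouth, 21 May – 31 December 2032: 225 days → €20000 × 1.9% × 225/366 = €233.6066
Total = €283.6885

€283.69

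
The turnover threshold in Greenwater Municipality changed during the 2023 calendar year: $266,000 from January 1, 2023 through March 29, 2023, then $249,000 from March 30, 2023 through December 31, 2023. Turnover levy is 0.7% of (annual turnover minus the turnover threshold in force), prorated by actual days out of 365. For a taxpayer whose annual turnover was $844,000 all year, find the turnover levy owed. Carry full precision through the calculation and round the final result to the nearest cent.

January 1 – March 29, 2023: 88 days, exemption $266,000 → ($844,000 − $266,000) × 0.7% × 88/365 = $975.4740
March 30 – December 31, 2023: 277 days, exemption $249,000 → ($844,000 − $249,000) × 0.7% × 277/365 = $3,160.8356
Total = $4,136.3096

$4,136.31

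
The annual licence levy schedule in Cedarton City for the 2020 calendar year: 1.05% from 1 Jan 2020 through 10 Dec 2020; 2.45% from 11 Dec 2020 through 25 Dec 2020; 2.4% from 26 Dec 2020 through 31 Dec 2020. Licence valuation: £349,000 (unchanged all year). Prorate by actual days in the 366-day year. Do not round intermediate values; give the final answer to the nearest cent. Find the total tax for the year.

1 Jan – 10 Dec 2020: 345 days at 1.05% → £349,000 × 1.05% × 345/366 = £3,454.2418
11 Dec – 25 Dec 2020: 15 days at 2.45% → £349,000 × 2.45% × 15/366 = £350.4303
26 Dec – 31 Dec 2020: 6 days at 2.4% → £349,000 × 2.4% × 6/366 = £137.3115
Total = £3,941.9836

£3,941.98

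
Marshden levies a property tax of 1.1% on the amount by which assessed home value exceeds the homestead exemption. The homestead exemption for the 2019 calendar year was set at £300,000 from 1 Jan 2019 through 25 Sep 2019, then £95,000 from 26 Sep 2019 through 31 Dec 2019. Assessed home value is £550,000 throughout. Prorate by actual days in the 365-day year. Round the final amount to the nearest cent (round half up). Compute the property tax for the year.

£3,349.27

1 Jan – 25 Sep 2019: 268 days, exemption £300,000 → (£550,000 − £300,000) × 1.1% × 268/365 = £2,019.1781
26 Sep – 31 Dec 2019: 97 days, exemption £95,000 → (£550,000 − £95,000) × 1.1% × 97/365 = £1,330.0959
Total = £3,349.2740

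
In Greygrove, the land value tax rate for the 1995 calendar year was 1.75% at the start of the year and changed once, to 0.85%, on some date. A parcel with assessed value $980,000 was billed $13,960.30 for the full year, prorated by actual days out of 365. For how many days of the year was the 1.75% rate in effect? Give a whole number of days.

Let d = days at the first rate; then 365 − d days at the second rate.
$980,000 × [1.75%·d + 0.85%·(365−d)] / 365 = $13,960.30
Solving gives d = 233, so the new rate took effect on 22 August 1995.

233 days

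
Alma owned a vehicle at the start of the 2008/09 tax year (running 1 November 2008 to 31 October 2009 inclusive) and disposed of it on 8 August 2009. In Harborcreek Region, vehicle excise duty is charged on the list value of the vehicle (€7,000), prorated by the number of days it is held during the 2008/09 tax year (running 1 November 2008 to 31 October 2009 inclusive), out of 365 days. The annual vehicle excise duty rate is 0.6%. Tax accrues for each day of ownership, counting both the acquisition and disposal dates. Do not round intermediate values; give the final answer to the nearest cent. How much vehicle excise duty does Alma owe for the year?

€32.33

Days held (1 November 2008 – 8 August 2009): 281 out of 365
Tax = €7,000 × 0.6% × 281/365 = €32.3342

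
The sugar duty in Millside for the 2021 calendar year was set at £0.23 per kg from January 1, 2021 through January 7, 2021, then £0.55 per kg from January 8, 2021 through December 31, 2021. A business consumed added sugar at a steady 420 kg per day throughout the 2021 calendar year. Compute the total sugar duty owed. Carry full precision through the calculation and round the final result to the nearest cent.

January 1 – January 7, 2021: 7 days × 420 kg/day = 2,940 kg at £0.23/kg → £676.20
January 8 – December 31, 2021: 358 days × 420 kg/day = 150,360 kg at £0.55/kg → £82,698.00

£83,374.20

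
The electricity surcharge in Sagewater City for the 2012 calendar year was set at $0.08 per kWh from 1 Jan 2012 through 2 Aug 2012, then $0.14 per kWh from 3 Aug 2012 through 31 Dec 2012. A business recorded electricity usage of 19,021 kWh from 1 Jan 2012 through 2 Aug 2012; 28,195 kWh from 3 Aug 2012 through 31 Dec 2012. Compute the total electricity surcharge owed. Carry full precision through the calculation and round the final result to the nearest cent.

1 Jan – 2 Aug 2012: 19,021 kWh at $0.08/kWh → $1,521.68
3 Aug – 31 Dec 2012: 28,195 kWh at $0.14/kWh → $3,947.30

$5,468.98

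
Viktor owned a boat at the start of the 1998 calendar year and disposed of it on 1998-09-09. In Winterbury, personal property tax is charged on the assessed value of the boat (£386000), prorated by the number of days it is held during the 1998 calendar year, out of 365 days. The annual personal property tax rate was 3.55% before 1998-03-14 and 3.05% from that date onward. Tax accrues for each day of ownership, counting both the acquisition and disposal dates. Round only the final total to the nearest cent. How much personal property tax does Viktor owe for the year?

1998-01-01 to 1998-03-13: 72 days at 3.55% → £386000 × 3.55% × 72/365 = £2703.0575
1998-03-14 to 1998-09-09: 180 days at 3.05% → £386000 × 3.05% × 180/365 = £5805.8630
Total = £8508.9205

£8508.92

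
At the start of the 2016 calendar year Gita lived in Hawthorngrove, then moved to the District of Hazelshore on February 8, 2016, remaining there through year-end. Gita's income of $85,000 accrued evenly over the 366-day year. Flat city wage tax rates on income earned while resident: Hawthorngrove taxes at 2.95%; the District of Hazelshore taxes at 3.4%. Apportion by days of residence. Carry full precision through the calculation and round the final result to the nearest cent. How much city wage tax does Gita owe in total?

$2,850.29

Hawthorngrove, January 1 – February 7, 2016: 38 days → $85,000 × 2.95% × 38/366 = $260.3415
The District of Hazelshore, February 8 – December 31, 2016: 328 days → $85,000 × 3.4% × 328/366 = $2,589.9454
Total = $2,850.2869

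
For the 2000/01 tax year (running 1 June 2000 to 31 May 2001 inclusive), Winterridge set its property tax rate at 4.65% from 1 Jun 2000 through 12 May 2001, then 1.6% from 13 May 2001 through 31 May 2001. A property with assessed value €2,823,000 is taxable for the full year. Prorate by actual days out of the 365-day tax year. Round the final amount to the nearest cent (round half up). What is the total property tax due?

1 Jun 2000 – 12 May 2001: 346 days at 4.65% → €2,823,000 × 4.65% × 346/365 = €124,436.2932
13 May – 31 May 2001: 19 days at 1.6% → €2,823,000 × 1.6% × 19/365 = €2,351.2110
Total = €126,787.5041

€126,787.50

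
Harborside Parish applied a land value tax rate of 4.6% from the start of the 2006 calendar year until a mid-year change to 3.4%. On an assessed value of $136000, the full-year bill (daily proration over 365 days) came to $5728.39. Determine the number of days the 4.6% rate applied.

Let d = days at the first rate; then 365 − d days at the second rate.
$136000 × [4.6%·d + 3.4%·(365−d)] / 365 = $5728.39
Solving gives d = 247, so the new rate took effect on 5 Sep 2006.

247 days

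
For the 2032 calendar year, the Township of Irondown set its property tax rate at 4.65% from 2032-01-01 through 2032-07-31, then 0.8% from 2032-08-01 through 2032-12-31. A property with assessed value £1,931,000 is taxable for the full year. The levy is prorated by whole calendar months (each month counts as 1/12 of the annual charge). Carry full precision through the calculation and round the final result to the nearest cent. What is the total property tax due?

2032-01-01 to 2032-07-31: 7 months at 4.65% → £1,931,000 × 4.65% × 7/12 = £52,378.3750
2032-08-01 to 2032-12-31: 5 months at 0.8% → £1,931,000 × 0.8% × 5/12 = £6,436.6667
Total = £58,815.0417

£58,815.04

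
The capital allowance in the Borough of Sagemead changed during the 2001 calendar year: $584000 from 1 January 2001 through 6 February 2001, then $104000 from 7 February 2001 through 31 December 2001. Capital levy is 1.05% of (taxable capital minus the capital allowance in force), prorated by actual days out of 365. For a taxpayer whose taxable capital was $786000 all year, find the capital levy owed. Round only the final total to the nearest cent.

1 January – 6 February 2001: 37 days, exemption $584000 → ($786000 − $584000) × 1.05% × 37/365 = $215.0055
7 February – 31 December 2001: 328 days, exemption $104000 → ($786000 − $104000) × 1.05% × 328/365 = $6435.0904
Total = $6650.0959

$6650.10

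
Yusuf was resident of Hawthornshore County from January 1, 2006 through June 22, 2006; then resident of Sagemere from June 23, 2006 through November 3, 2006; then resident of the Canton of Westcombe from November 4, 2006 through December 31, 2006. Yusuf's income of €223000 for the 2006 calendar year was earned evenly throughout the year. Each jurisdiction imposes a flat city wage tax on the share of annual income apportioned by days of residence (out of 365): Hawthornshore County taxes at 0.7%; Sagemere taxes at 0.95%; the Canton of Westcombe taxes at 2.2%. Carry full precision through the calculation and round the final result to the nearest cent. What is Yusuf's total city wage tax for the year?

Hawthornshore County, January 1 – June 22, 2006: 173 days → €223000 × 0.7% × 173/365 = €739.8712
Sagemere, June 23 – November 3, 2006: 134 days → €223000 × 0.95% × 134/365 = €777.7507
The Canton of Westcombe, November 4 – December 31, 2006: 58 days → €223000 × 2.2% × 58/365 = €779.5836
Total = €2297.2055

€2297.21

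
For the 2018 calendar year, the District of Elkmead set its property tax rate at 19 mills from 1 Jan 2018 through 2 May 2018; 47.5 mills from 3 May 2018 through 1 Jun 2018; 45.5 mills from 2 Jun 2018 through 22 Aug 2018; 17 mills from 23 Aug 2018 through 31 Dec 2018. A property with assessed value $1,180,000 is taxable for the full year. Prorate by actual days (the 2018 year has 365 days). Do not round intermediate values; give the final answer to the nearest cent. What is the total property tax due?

$31,362.14

1 Jan – 2 May 2018: 122 days at 19 mills → $1,180,000 × 1.9% × 122/365 = $7,493.8082
3 May – 1 Jun 2018: 30 days at 47.5 mills → $1,180,000 × 4.75% × 30/365 = $4,606.8493
2 Jun – 22 Aug 2018: 82 days at 45.5 mills → $1,180,000 × 4.55% × 82/365 = $12,061.8630
23 Aug – 31 Dec 2018: 131 days at 17 mills → $1,180,000 × 1.7% × 131/365 = $7,199.6164
Total = $31,362.1370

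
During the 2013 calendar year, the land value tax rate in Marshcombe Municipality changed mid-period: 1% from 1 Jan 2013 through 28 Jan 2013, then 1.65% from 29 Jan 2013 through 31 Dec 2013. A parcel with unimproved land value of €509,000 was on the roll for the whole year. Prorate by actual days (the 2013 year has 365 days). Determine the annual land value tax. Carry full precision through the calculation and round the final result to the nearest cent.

€8,144.70

1 Jan – 28 Jan 2013: 28 days at 1% → €509,000 × 1% × 28/365 = €390.4658
29 Jan – 31 Dec 2013: 337 days at 1.65% → €509,000 × 1.65% × 337/365 = €7,754.2315
Total = €8,144.6973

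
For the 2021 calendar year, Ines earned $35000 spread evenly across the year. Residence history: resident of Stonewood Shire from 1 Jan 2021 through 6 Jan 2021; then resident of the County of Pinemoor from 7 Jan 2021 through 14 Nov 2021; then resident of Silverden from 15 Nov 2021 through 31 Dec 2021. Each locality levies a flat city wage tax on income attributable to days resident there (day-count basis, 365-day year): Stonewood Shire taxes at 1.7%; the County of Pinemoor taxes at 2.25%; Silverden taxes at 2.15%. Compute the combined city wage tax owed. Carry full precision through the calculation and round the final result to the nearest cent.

Stonewood Shire, 1 Jan – 6 Jan 2021: 6 days → $35000 × 1.7% × 6/365 = $9.7808
The County of Pinemoor, 7 Jan – 14 Nov 2021: 312 days → $35000 × 2.25% × 312/365 = $673.1507
Silverden, 15 Nov – 31 Dec 2021: 47 days → $35000 × 2.15% × 47/365 = $96.8973
Total = $779.8288

$779.83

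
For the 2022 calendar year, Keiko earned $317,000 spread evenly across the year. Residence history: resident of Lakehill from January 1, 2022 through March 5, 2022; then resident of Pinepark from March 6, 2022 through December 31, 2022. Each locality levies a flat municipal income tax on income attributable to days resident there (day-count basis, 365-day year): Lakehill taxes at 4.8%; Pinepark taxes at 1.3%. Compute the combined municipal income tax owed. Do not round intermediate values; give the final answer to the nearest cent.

Lakehill, January 1 – March 5, 2022: 64 days → $317,000 × 4.8% × 64/365 = $2,668.0110
Pinepark, March 6 – December 31, 2022: 301 days → $317,000 × 1.3% × 301/365 = $3,398.4137
Total = $6,066.4247

$6,066.42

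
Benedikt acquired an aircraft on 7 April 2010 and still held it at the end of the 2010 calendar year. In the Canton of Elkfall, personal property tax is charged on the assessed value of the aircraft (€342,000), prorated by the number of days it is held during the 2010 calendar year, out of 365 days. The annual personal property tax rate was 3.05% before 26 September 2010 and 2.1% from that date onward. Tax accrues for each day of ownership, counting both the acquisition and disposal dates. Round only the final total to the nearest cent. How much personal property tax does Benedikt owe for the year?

7 April – 25 September 2010: 172 days at 3.05% → €342,000 × 3.05% × 172/365 = €4,915.4301
26 September – 31 December 2010: 97 days at 2.1% → €342,000 × 2.1% × 97/365 = €1,908.6411
Total = €6,824.0712

€6,824.07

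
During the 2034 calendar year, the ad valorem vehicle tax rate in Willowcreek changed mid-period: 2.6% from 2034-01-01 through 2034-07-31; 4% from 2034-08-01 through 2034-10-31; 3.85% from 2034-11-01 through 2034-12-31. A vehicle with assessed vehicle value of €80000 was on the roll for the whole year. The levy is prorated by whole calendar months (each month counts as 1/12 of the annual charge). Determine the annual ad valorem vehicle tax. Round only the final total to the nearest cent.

2034-01-01 to 2034-07-31: 7 months at 2.6% → €80000 × 2.6% × 7/12 = €1213.3333
2034-08-01 to 2034-10-31: 3 months at 4% → €80000 × 4% × 3/12 = €800.0000
2034-11-01 to 2034-12-31: 2 months at 3.85% → €80000 × 3.85% × 2/12 = €513.3333
Total = €2526.6667

€2526.67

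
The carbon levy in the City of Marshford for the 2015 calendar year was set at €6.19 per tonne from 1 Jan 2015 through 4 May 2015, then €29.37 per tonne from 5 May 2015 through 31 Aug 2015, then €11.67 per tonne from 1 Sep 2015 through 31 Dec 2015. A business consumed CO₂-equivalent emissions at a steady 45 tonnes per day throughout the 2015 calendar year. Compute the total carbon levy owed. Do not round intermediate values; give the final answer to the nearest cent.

1 Jan – 4 May 2015: 124 days × 45 tonnes/day = 5,580 tonnes at €6.19/tonne → €34540.20
5 May – 31 Aug 2015: 119 days × 45 tonnes/day = 5,355 tonnes at €29.37/tonne → €157276.35
1 Sep – 31 Dec 2015: 122 days × 45 tonnes/day = 5,490 tonnes at €11.67/tonne → €64068.30

€255884.85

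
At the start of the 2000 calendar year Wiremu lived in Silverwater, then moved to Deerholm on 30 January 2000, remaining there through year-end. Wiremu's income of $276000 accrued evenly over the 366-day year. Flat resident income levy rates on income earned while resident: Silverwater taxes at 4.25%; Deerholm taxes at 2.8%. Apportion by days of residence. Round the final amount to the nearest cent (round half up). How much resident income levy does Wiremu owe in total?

Silverwater, 1 January – 29 January 2000: 29 days → $276000 × 4.25% × 29/366 = $929.4262
Deerholm, 30 January – 31 December 2000: 337 days → $276000 × 2.8% × 337/366 = $7115.6721
Total = $8045.0984

$8045.10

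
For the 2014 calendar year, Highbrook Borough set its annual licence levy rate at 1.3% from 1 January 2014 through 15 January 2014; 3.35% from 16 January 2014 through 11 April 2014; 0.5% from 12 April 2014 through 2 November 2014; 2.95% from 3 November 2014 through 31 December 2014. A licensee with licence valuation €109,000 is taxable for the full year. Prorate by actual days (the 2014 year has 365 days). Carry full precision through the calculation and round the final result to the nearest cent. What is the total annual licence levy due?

1 January – 15 January 2014: 15 days at 1.3% → €109,000 × 1.3% × 15/365 = €58.2329
16 January – 11 April 2014: 86 days at 3.35% → €109,000 × 3.35% × 86/365 = €860.3534
12 April – 2 November 2014: 205 days at 0.5% → €109,000 × 0.5% × 205/365 = €306.0959
3 November – 31 December 2014: 59 days at 2.95% → €109,000 × 2.95% × 59/365 = €519.7658
Total = €1,744.4479

€1,744.45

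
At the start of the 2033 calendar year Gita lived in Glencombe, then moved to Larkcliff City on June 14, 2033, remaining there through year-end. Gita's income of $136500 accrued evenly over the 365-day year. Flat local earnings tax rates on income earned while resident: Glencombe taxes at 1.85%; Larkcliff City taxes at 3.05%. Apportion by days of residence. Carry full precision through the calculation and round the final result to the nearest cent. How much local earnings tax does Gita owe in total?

$3427.27

Glencombe, January 1 – June 13, 2033: 164 days → $136500 × 1.85% × 164/365 = $1134.6329
Larkcliff City, June 14 – December 31, 2033: 201 days → $136500 × 3.05% × 201/365 = $2292.6390
Total = $3427.2719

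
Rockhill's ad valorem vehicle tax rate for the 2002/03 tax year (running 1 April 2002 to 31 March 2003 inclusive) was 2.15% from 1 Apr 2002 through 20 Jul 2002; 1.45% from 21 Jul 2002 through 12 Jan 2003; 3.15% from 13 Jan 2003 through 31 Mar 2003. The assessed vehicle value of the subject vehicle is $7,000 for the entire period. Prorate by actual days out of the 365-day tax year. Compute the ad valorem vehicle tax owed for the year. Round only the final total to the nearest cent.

$141.83

1 Apr – 20 Jul 2002: 111 days at 2.15% → $7,000 × 2.15% × 111/365 = $45.7685
21 Jul 2002 – 12 Jan 2003: 176 days at 1.45% → $7,000 × 1.45% × 176/365 = $48.9425
13 Jan – 31 Mar 2003: 78 days at 3.15% → $7,000 × 3.15% × 78/365 = $47.1205
Total = $141.8315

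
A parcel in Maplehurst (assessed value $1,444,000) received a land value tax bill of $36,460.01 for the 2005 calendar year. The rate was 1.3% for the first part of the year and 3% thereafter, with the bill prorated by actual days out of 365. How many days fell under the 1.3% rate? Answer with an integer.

Let d = days at the first rate; then 365 − d days at the second rate.
$1,444,000 × [1.3%·d + 3%·(365−d)] / 365 = $36,460.01
Solving gives d = 102, so the new rate took effect on 13 April 2005.

102 days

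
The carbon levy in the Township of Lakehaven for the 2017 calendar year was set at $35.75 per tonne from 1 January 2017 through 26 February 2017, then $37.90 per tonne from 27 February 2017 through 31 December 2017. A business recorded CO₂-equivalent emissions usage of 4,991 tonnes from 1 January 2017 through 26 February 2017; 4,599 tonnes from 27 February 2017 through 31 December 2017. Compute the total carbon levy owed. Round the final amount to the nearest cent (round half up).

$352,730.35

1 January – 26 February 2017: 4,991 tonnes at $35.75/tonne → $178,428.25
27 February – 31 December 2017: 4,599 tonnes at $37.90/tonne → $174,302.10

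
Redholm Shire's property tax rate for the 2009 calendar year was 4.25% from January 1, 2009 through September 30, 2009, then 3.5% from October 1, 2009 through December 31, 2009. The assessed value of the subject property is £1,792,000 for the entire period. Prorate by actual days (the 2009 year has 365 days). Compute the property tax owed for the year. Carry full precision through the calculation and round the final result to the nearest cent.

£72,772.38

January 1 – September 30, 2009: 273 days at 4.25% → £1,792,000 × 4.25% × 273/365 = £56,963.5068
October 1 – December 31, 2009: 92 days at 3.5% → £1,792,000 × 3.5% × 92/365 = £15,808.8767
Total = £72,772.3836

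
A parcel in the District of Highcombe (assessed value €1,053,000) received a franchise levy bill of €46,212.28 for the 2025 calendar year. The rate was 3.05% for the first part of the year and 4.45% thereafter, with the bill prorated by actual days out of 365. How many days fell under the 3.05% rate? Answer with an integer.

16 days

Let d = days at the first rate; then 365 − d days at the second rate.
€1,053,000 × [3.05%·d + 4.45%·(365−d)] / 365 = €46,212.28
Solving gives d = 16, so the new rate took effect on 17 January 2025.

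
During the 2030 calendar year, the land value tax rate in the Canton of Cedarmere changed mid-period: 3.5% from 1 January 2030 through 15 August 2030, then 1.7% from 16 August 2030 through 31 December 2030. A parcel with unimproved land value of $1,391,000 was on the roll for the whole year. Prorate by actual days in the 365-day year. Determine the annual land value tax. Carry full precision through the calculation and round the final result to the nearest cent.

$39,218.58

1 January – 15 August 2030: 227 days at 3.5% → $1,391,000 × 3.5% × 227/365 = $30,278.0685
16 August – 31 December 2030: 138 days at 1.7% → $1,391,000 × 1.7% × 138/365 = $8,940.5096
Total = $39,218.5781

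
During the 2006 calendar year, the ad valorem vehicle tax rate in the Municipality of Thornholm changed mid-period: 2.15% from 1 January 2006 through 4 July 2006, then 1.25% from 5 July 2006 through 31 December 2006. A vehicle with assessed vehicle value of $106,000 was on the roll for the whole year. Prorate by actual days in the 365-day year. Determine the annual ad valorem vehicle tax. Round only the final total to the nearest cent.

$1,808.53

1 January – 4 July 2006: 185 days at 2.15% → $106,000 × 2.15% × 185/365 = $1,155.1096
5 July – 31 December 2006: 180 days at 1.25% → $106,000 × 1.25% × 180/365 = $653.4247
Total = $1,808.5342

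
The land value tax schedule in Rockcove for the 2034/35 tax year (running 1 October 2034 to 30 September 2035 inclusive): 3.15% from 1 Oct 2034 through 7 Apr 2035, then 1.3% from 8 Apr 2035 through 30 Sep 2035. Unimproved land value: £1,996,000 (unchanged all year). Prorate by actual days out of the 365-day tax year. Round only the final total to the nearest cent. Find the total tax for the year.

1 Oct 2034 – 7 Apr 2035: 189 days at 3.15% → £1,996,000 × 3.15% × 189/365 = £32,556.6740
8 Apr – 30 Sep 2035: 176 days at 1.3% → £1,996,000 × 1.3% × 176/365 = £12,511.9123
Total = £45,068.5863

£45,068.59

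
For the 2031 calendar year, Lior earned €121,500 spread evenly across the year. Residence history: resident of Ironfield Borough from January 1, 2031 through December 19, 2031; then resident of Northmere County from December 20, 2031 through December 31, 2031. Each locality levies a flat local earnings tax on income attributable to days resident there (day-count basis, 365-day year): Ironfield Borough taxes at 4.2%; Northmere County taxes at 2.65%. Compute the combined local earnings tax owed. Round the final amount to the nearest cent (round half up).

Ironfield Borough, January 1 – December 19, 2031: 353 days → €121,500 × 4.2% × 353/365 = €4,935.2301
Northmere County, December 20 – December 31, 2031: 12 days → €121,500 × 2.65% × 12/365 = €105.8548
Total = €5,041.0849

€5,041.08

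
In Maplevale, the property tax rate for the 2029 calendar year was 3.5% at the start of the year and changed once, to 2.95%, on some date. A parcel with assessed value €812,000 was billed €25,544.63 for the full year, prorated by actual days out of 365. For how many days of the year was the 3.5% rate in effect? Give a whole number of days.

Let d = days at the first rate; then 365 − d days at the second rate.
€812,000 × [3.5%·d + 2.95%·(365−d)] / 365 = €25,544.63
Solving gives d = 130, so the new rate took effect on May 11, 2029.

130 days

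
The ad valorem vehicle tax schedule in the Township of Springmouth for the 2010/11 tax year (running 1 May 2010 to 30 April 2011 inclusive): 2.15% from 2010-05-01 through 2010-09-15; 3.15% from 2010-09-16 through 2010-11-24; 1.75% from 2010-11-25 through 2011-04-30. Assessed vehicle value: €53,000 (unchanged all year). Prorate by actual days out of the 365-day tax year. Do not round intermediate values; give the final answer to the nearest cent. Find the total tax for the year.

€1,149.95

2010-05-01 to 2010-09-15: 138 days at 2.15% → €53,000 × 2.15% × 138/365 = €430.8247
2010-09-16 to 2010-11-24: 70 days at 3.15% → €53,000 × 3.15% × 70/365 = €320.1781
2010-11-25 to 2011-04-30: 157 days at 1.75% → €53,000 × 1.75% × 157/365 = €398.9521
Total = €1,149.9548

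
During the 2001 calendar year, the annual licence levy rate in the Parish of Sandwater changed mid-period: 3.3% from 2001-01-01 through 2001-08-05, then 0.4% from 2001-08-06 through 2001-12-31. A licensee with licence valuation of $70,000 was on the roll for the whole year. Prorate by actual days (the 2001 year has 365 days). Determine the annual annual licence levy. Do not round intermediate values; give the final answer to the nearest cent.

2001-01-01 to 2001-08-05: 217 days at 3.3% → $70,000 × 3.3% × 217/365 = $1,373.3425
2001-08-06 to 2001-12-31: 148 days at 0.4% → $70,000 × 0.4% × 148/365 = $113.5342
Total = $1,486.8767

$1,486.88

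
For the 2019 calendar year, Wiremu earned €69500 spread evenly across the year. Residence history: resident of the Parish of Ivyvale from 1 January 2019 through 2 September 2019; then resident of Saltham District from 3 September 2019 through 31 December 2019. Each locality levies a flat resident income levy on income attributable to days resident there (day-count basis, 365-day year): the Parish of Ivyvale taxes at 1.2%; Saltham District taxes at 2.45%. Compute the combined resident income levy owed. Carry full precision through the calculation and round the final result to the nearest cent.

€1119.62

The Parish of Ivyvale, 1 January – 2 September 2019: 245 days → €69500 × 1.2% × 245/365 = €559.8082
Saltham District, 3 September – 31 December 2019: 120 days → €69500 × 2.45% × 120/365 = €559.8082
Total = €1119.6164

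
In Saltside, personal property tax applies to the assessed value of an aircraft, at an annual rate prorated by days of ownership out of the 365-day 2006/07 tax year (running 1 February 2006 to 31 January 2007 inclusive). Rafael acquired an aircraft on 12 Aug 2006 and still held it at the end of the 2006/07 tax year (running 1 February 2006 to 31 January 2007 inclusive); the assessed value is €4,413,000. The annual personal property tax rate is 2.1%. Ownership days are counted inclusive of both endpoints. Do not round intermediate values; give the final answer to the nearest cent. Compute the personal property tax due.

€43,924.46

Days held (12 Aug 2006 – 31 Jan 2007): 173 out of 365
Tax = €4,413,000 × 2.1% × 173/365 = €43,924.4630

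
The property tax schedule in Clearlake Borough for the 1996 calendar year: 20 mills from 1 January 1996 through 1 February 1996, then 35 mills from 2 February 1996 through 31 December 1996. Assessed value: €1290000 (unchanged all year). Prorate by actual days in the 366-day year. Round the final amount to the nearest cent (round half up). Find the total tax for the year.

€43458.20

1 January – 1 February 1996: 32 days at 20 mills → €1290000 × 2% × 32/366 = €2255.7377
2 February – 31 December 1996: 334 days at 35 mills → €1290000 × 3.5% × 334/366 = €41202.4590
Total = €43458.1967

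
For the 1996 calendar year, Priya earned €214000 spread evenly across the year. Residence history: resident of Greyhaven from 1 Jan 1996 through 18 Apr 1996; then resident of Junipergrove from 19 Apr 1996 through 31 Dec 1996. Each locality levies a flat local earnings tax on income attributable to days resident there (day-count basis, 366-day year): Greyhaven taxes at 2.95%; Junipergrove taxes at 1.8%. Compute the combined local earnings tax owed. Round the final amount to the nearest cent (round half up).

€4584.92

Greyhaven, 1 Jan – 18 Apr 1996: 109 days → €214000 × 2.95% × 109/366 = €1880.1011
Junipergrove, 19 Apr – 31 Dec 1996: 257 days → €214000 × 1.8% × 257/366 = €2704.8197
Total = €4584.9208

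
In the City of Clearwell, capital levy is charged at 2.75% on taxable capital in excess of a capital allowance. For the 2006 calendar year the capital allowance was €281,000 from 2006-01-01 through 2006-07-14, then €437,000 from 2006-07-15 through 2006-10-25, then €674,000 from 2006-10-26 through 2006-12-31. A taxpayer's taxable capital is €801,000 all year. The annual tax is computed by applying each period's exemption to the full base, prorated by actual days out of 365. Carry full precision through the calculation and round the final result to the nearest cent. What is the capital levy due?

2006-01-01 to 2006-07-14: 195 days, exemption €281,000 → (€801,000 − €281,000) × 2.75% × 195/365 = €7,639.7260
2006-07-15 to 2006-10-25: 103 days, exemption €437,000 → (€801,000 − €437,000) × 2.75% × 103/365 = €2,824.7397
2006-10-26 to 2006-12-31: 67 days, exemption €674,000 → (€801,000 − €674,000) × 2.75% × 67/365 = €641.0890
Total = €11,105.5548

€11,105.55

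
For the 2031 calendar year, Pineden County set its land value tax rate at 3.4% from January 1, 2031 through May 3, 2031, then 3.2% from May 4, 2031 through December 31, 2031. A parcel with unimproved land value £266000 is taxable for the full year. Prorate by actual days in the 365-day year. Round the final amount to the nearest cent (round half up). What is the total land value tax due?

January 1 – May 3, 2031: 123 days at 3.4% → £266000 × 3.4% × 123/365 = £3047.7041
May 4 – December 31, 2031: 242 days at 3.2% → £266000 × 3.2% × 242/365 = £5643.5726
Total = £8691.2767

£8691.28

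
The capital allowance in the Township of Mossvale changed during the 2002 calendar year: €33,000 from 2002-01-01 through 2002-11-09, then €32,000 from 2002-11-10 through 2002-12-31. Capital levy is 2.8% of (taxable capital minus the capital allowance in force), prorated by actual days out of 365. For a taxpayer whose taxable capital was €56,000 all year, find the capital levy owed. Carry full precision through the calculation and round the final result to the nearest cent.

€647.99

2002-01-01 to 2002-11-09: 313 days, exemption €33,000 → (€56,000 − €33,000) × 2.8% × 313/365 = €552.2521
2002-11-10 to 2002-12-31: 52 days, exemption €32,000 → (€56,000 − €32,000) × 2.8% × 52/365 = €95.7370
Total = €647.9890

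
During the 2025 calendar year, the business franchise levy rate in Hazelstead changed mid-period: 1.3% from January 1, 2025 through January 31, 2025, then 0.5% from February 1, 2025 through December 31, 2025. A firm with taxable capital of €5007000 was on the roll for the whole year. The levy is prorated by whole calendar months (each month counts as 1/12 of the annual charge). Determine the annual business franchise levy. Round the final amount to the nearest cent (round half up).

January 1 – January 31, 2025: 1 month at 1.3% → €5007000 × 1.3% × 1/12 = €5424.2500
February 1 – December 31, 2025: 11 months at 0.5% → €5007000 × 0.5% × 11/12 = €22948.7500
Total = €28373.0000

€28373.00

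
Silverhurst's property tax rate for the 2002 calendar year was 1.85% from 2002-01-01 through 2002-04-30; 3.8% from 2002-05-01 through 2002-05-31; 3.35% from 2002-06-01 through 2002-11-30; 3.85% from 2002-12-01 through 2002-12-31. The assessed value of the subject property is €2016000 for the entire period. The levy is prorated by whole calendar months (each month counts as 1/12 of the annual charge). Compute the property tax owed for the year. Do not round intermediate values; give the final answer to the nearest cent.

2002-01-01 to 2002-04-30: 4 months at 1.85% → €2016000 × 1.85% × 4/12 = €12432.0000
2002-05-01 to 2002-05-31: 1 month at 3.8% → €2016000 × 3.8% × 1/12 = €6384.0000
2002-06-01 to 2002-11-30: 6 months at 3.35% → €2016000 × 3.35% × 6/12 = €33768.0000
2002-12-01 to 2002-12-31: 1 month at 3.85% → €2016000 × 3.85% × 1/12 = €6468.0000
Total = €59052.0000

€59052.00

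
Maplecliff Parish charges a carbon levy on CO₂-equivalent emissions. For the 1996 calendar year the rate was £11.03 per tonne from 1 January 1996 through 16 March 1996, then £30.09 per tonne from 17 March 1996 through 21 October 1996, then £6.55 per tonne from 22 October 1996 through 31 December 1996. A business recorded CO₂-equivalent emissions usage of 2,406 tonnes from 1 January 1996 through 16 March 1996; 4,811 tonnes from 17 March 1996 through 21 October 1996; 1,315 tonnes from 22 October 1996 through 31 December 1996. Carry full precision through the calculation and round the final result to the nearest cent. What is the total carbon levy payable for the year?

£179,914.42

1 January – 16 March 1996: 2,406 tonnes at £11.03/tonne → £26,538.18
17 March – 21 October 1996: 4,811 tonnes at £30.09/tonne → £144,762.99
22 October – 31 December 1996: 1,315 tonnes at £6.55/tonne → £8,613.25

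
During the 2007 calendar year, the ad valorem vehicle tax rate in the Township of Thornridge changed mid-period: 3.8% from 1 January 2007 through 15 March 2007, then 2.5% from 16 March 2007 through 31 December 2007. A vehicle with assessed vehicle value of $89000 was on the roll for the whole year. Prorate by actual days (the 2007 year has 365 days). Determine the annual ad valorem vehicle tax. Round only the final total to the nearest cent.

$2459.57

1 January – 15 March 2007: 74 days at 3.8% → $89000 × 3.8% × 74/365 = $685.6658
16 March – 31 December 2007: 291 days at 2.5% → $89000 × 2.5% × 291/365 = $1773.9041
Total = $2459.5699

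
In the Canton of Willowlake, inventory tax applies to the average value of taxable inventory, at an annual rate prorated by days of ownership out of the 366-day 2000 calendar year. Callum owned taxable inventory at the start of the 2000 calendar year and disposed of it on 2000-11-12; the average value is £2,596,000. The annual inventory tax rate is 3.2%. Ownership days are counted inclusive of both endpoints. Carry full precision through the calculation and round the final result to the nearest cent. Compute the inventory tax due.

£71,950.34

Days held (2000-01-01 to 2000-11-12): 317 out of 366
Tax = £2,596,000 × 3.2% × 317/366 = £71,950.3388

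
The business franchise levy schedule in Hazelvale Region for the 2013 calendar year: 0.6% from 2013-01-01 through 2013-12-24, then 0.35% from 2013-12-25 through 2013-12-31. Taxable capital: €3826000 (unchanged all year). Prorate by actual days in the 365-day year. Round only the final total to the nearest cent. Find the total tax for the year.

2013-01-01 to 2013-12-24: 358 days at 0.6% → €3826000 × 0.6% × 358/365 = €22515.7479
2013-12-25 to 2013-12-31: 7 days at 0.35% → €3826000 × 0.35% × 7/365 = €256.8137
Total = €22772.5616

€22772.56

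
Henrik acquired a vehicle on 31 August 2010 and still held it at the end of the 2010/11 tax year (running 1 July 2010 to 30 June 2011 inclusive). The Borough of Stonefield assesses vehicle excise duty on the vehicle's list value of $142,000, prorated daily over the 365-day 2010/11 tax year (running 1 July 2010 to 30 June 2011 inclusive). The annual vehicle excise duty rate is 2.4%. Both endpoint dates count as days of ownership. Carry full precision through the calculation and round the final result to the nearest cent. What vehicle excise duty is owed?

$2,838.44

Days held (31 August 2010 – 30 June 2011): 304 out of 365
Tax = $142,000 × 2.4% × 304/365 = $2,838.4438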